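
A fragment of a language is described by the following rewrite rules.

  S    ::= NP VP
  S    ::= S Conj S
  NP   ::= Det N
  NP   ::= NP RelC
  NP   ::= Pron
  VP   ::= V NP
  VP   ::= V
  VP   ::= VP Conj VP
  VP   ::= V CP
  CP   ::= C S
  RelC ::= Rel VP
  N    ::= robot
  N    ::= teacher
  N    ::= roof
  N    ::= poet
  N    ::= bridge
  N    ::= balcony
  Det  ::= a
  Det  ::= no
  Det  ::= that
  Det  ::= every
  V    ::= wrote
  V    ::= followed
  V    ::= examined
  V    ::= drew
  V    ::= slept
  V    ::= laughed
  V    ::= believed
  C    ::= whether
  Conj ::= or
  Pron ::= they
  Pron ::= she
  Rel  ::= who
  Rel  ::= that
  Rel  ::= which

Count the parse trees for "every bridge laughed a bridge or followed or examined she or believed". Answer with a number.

Two of the 5 distinct bracketings:
[S [NP [Det every] [N bridge]] [VP [VP [V laughed] [NP [Det a] [N bridge]]] [Conj or] [VP [VP [V followed]] [Conj or] [VP [VP [V examined] [NP [Pron she]]] [Conj or] [VP [V believed]]]]]]
[S [NP [Det every] [N bridge]] [VP [VP [V laughed] [NP [Det a] [N bridge]]] [Conj or] [VP [VP [VP [V followed]] [Conj or] [VP [V examined] [NP [Pron she]]]] [Conj or] [VP [V believed]]]]]
The trees differ in how a recursive rule is bracketed over the same span.

5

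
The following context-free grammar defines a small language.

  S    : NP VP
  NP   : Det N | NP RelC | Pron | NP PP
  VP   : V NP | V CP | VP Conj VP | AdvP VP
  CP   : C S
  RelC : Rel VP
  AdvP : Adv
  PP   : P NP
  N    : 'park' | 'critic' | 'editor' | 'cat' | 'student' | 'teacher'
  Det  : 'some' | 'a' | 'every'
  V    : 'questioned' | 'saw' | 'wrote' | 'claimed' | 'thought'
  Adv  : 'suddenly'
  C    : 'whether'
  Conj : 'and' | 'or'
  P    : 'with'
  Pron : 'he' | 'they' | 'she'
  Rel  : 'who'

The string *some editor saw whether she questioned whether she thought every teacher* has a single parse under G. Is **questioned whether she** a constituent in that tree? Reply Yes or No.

No

[S [NP [Det some] [N editor]] [VP [V saw] [CP [C whether] [S [NP [Pron she]] [VP [V questioned] [CP [C whether] [S [NP [Pron she]] [VP [V thought] [NP [Det every] [N teacher]]]]]]]]]]
The smallest constituent containing 'questioned whether she' is the VP spanning 'questioned whether she thought every teacher'; no single node in the tree dominates exactly the given words.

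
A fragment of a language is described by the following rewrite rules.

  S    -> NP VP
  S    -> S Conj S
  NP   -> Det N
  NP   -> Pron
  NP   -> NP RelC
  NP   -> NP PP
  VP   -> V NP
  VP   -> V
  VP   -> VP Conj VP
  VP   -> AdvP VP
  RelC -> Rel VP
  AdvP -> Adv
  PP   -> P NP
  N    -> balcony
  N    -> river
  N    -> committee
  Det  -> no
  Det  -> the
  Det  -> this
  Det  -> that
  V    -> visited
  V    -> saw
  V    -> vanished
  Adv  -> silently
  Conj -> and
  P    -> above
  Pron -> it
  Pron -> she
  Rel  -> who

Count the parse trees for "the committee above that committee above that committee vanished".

The two bracketings:
[S [NP [NP [Det the] [N committee]] [PP [P above] [NP [NP [Det that] [N committee]] [PP [P above] [NP [Det that] [N committee]]]]]] [VP [V vanished]]]
[S [NP [NP [NP [Det the] [N committee]] [PP [P above] [NP [Det that] [N committee]]]] [PP [P above] [NP [Det that] [N committee]]]] [VP [V vanished]]]
The trees differ in how a recursive rule is bracketed over the same span.

2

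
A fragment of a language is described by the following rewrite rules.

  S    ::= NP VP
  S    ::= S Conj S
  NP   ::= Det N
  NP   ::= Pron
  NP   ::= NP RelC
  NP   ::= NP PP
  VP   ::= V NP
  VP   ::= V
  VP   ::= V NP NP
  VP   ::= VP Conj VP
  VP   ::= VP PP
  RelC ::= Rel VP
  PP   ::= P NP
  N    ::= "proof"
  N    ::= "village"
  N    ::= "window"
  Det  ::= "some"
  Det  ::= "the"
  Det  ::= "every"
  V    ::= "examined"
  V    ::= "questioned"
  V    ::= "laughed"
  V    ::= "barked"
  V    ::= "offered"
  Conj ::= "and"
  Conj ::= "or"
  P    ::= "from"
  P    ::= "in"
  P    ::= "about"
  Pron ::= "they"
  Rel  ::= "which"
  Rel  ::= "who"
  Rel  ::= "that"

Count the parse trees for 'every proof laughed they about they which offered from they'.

Two of the 10 distinct bracketings:
[S [NP [Det every] [N proof]] [VP [V laughed] [NP [NP [NP [Pron they]] [PP [P about] [NP [Pron they]]]] [RelC [Rel which] [VP [VP [V offered]] [PP [P from] [NP [Pron they]]]]]]]]
[S [NP [Det every] [N proof]] [VP [V laughed] [NP [NP [Pron they]] [PP [P about] [NP [NP [Pron they]] [RelC [Rel which] [VP [VP [V offered]] [PP [P from] [NP [Pron they]]]]]]]]]]
The trees differ in how a recursive rule is bracketed over the same span.

10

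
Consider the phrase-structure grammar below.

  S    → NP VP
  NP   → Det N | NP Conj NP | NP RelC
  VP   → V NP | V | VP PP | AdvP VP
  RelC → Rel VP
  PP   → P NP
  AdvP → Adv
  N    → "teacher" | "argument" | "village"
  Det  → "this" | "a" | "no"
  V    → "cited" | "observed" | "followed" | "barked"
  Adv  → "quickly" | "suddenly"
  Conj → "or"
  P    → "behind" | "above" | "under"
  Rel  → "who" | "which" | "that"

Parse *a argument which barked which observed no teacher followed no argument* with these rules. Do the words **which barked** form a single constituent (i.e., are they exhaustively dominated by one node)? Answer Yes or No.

[S [NP [NP [NP [Det a] [N argument]] [RelC [Rel which] [VP [V barked]]]] [RelC [Rel which] [VP [V observed] [NP [Det no] [N teacher]]]]] [VP [V followed] [NP [Det no] [N argument]]]]
The words 'which barked' are exhaustively dominated by a single RelC node (built by RelC → Rel VP), so they form a constituent.

Yes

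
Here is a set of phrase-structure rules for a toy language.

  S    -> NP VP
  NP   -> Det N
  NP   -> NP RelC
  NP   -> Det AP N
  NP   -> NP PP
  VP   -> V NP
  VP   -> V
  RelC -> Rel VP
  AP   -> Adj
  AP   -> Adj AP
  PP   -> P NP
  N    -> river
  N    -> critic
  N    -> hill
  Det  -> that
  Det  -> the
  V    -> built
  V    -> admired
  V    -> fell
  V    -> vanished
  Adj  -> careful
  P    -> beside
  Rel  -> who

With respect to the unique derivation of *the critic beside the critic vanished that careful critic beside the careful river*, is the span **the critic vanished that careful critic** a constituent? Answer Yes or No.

[S [NP [NP [Det the] [N critic]] [PP [P beside] [NP [Det the] [N critic]]]] [VP [V vanished] [NP [NP [Det that] [AP [Adj careful]] [N critic]] [PP [P beside] [NP [Det the] [AP [Adj careful]] [N river]]]]]]
The smallest constituent containing 'the critic vanished that careful critic' is the S spanning 'the critic beside the critic vanished that careful critic beside the careful river'; no single node in the tree dominates exactly the given words.

No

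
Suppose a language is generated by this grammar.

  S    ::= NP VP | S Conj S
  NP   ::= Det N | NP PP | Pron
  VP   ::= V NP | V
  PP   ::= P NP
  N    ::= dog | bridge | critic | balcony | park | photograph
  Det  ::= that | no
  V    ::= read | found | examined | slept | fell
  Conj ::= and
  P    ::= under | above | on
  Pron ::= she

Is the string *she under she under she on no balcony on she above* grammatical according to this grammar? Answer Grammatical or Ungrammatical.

Ungrammatical

For S → NP VP, every NP-prefix leaves a non-VP remainder: after 'she' the remainder is not a VP; after 'she under she' the remainder is not a VP; after 'she under she under she' the remainder is not a VP (and 2 more). The alternative S rule S → S Conj S likewise has no satisfying split.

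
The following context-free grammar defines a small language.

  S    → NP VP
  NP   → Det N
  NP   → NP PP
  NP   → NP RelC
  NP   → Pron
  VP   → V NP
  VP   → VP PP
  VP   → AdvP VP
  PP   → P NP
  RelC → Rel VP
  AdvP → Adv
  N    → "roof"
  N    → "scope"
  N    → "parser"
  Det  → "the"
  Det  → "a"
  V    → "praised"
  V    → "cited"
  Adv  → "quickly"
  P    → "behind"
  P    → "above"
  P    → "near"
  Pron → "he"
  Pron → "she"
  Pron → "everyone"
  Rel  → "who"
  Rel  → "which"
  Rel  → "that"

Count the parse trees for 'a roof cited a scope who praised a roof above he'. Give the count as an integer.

Two of the 4 distinct bracketings:
[S [NP [Det a] [N roof]] [VP [V cited] [NP [NP [NP [Det a] [N scope]] [RelC [Rel who] [VP [V praised] [NP [Det a] [N roof]]]]] [PP [P above] [NP [Pron he]]]]]]
[S [NP [Det a] [N roof]] [VP [V cited] [NP [NP [Det a] [N scope]] [RelC [Rel who] [VP [V praised] [NP [NP [Det a] [N roof]] [PP [P above] [NP [Pron he]]]]]]]]]
The trees differ in how a recursive rule is bracketed over the same span.

4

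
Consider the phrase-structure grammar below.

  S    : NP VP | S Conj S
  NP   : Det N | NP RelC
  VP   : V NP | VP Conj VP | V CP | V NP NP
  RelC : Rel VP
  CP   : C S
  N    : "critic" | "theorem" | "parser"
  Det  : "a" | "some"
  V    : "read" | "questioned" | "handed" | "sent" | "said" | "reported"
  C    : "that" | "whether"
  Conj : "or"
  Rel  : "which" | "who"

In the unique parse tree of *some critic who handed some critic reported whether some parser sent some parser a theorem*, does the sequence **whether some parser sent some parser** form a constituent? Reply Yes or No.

[S [NP [NP [Det some] [N critic]] [RelC [Rel who] [VP [V handed] [NP [Det some] [N critic]]]]] [VP [V reported] [CP [C whether] [S [NP [Det some] [N parser]] [VP [V sent] [NP [Det some] [N parser]] [NP [Det a] [N theorem]]]]]]]
The smallest constituent containing 'whether some parser sent some parser' is the CP spanning 'whether some parser sent some parser a theorem'; no single node in the tree dominates exactly the given words.

No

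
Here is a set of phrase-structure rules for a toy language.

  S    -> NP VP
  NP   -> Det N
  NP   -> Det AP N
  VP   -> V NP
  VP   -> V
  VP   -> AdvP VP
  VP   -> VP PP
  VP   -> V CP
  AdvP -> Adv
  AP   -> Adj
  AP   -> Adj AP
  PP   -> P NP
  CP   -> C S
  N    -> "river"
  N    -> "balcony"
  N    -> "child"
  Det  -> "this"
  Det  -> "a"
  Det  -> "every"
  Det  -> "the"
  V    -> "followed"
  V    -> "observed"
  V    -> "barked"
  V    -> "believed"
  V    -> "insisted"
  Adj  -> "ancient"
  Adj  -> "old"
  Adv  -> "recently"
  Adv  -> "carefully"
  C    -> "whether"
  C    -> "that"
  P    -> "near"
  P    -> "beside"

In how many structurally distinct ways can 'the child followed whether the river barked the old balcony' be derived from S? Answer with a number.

[S [NP [Det the] [N child]] [VP [V followed] [CP [C whether] [S [NP [Det the] [N river]] [VP [V barked] [NP [Det the] [AP [Adj old]] [N balcony]]]]]]]
No rule offers an alternative attachment or grouping for any span, so this is the only derivation.

1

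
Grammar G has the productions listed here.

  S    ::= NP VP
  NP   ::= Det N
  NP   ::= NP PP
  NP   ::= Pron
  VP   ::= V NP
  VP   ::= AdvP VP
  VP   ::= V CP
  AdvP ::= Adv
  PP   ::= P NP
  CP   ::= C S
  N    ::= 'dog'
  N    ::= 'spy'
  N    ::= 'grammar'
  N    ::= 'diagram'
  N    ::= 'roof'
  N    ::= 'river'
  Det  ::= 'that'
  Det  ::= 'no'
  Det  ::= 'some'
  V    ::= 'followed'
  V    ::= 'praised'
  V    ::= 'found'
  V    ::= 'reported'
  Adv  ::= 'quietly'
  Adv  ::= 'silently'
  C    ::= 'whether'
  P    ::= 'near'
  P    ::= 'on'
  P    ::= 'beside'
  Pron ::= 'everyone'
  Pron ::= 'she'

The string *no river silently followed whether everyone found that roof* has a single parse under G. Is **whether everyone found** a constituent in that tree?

No

[S [NP [Det no] [N river]] [VP [AdvP [Adv silently]] [VP [V followed] [CP [C whether] [S [NP [Pron everyone]] [VP [V found] [NP [Det that] [N roof]]]]]]]]
The smallest constituent containing 'whether everyone found' is the CP spanning 'whether everyone found that roof'; no single node in the tree dominates exactly the given words.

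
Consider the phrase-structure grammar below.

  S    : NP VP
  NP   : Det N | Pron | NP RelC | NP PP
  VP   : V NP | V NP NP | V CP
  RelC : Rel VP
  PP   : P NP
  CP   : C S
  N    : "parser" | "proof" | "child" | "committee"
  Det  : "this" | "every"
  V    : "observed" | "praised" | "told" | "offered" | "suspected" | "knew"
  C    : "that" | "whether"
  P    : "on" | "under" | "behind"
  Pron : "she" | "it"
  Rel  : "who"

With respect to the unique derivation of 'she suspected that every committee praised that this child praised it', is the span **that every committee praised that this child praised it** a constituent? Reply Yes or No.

[S [NP [Pron she]] [VP [V suspected] [CP [C that] [S [NP [Det every] [N committee]] [VP [V praised] [CP [C that] [S [NP [Det this] [N child]] [VP [V praised] [NP [Pron it]]]]]]]]]]
The words 'that every committee praised that this child praised it' are exhaustively dominated by a single CP node (built by CP → C S), so they form a constituent.

Yes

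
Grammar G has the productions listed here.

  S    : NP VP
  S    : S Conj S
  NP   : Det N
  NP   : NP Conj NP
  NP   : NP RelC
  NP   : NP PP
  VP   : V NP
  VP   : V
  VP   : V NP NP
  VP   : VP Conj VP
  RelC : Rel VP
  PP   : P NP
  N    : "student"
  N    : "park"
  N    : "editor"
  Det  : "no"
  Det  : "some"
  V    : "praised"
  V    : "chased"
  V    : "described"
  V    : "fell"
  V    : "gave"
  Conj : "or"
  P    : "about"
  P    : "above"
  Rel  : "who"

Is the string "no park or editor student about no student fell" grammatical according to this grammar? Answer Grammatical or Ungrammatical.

A Conj word can never sit immediately before an N word in any string this grammar generates, so the substring 'or editor' rules out a derivation.

Ungrammatical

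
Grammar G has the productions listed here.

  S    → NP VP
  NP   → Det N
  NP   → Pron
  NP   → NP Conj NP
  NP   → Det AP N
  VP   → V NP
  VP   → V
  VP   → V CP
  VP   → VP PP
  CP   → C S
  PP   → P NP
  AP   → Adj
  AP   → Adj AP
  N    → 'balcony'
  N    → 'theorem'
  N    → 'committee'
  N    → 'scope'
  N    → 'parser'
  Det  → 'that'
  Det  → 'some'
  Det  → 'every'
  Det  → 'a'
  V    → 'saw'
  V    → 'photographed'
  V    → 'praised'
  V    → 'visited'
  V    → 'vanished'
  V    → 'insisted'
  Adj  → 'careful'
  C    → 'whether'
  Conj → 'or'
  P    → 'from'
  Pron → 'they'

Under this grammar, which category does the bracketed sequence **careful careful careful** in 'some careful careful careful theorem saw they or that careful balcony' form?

AP

S
  NP
    Det: some
    AP
      Adj: careful
      AP
        Adj: careful
        AP
          Adj: careful
    N: theorem
  VP
    V: saw
    NP
      NP
        Pron: they
      Conj: or
      NP
        Det: that
        AP
          Adj: careful
        N: balcony
The span 'careful careful careful' is the AP node built by AP → Adj AP.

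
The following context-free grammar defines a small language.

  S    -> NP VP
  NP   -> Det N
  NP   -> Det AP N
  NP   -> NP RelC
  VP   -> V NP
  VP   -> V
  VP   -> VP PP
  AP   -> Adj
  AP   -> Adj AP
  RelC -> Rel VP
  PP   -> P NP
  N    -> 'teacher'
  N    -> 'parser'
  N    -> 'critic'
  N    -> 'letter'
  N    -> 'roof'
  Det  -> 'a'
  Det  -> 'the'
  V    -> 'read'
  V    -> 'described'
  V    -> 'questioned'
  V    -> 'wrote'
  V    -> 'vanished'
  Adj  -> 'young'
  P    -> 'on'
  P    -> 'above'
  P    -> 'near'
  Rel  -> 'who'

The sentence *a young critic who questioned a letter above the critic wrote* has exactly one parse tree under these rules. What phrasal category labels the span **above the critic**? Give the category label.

PP

S
  NP
    NP
      Det: a
      AP
        Adj: young
      N: critic
    RelC
      Rel: who
      VP
        VP
          V: questioned
          NP
            Det: a
            N: letter
        PP
          P: above
          NP
            Det: the
            N: critic
  VP
    V: wrote
The span 'above the critic' is the PP node built by PP → P NP.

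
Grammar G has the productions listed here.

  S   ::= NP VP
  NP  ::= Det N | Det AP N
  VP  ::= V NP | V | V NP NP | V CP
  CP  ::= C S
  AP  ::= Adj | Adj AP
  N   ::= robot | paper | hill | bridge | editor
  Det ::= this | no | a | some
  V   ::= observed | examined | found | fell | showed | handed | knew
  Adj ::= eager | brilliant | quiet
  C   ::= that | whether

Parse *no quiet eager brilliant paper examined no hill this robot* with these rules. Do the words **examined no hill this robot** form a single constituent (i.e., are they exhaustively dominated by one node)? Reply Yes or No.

Yes

[S [NP [Det no] [AP [Adj quiet] [AP [Adj eager] [AP [Adj brilliant]]]] [N paper]] [VP [V examined] [NP [Det no] [N hill]] [NP [Det this] [N robot]]]]
The words 'examined no hill this robot' are exhaustively dominated by a single VP node (built by VP → V NP NP), so they form a constituent.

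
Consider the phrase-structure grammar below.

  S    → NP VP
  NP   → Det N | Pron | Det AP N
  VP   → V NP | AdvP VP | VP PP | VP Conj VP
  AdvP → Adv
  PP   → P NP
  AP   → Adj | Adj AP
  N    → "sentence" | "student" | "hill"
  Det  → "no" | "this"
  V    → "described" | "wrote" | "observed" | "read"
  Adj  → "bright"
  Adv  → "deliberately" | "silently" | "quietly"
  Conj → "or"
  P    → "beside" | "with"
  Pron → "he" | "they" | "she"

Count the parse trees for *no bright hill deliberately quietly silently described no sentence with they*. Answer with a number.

Two of the 4 distinct bracketings:
[S [NP [Det no] [AP [Adj bright]] [N hill]] [VP [AdvP [Adv deliberately]] [VP [AdvP [Adv quietly]] [VP [AdvP [Adv silently]] [VP [VP [V described] [NP [Det no] [N sentence]]] [PP [P with] [NP [Pron they]]]]]]]]
[S [NP [Det no] [AP [Adj bright]] [N hill]] [VP [AdvP [Adv deliberately]] [VP [AdvP [Adv quietly]] [VP [VP [AdvP [Adv silently]] [VP [V described] [NP [Det no] [N sentence]]]] [PP [P with] [NP [Pron they]]]]]]]
The trees differ in how a recursive rule is bracketed over the same span.

4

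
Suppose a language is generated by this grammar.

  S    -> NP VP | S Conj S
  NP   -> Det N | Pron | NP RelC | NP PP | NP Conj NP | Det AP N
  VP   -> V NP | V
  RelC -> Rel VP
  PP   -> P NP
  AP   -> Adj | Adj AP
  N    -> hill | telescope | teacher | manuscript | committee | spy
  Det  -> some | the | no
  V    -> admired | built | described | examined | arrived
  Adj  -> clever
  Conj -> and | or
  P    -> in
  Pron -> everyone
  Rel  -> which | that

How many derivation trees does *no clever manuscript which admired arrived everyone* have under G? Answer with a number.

[S [NP [NP [Det no] [AP [Adj clever]] [N manuscript]] [RelC [Rel which] [VP [V admired]]]] [VP [V arrived] [NP [Pron everyone]]]]
No rule offers an alternative attachment or grouping for any span, so this is the only derivation.

1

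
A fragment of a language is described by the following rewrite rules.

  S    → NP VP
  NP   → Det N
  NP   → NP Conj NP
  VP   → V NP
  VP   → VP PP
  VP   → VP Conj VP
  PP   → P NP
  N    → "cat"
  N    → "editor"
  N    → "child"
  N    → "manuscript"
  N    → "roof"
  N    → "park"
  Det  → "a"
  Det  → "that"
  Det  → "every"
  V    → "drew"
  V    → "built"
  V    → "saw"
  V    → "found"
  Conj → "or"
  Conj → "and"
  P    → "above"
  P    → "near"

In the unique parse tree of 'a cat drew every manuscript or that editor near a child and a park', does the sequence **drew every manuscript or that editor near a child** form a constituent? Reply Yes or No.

No

[S [NP [Det a] [N cat]] [VP [VP [V drew] [NP [NP [Det every] [N manuscript]] [Conj or] [NP [Det that] [N editor]]]] [PP [P near] [NP [NP [Det a] [N child]] [Conj and] [NP [Det a] [N park]]]]]]
The smallest constituent containing 'drew every manuscript or that editor near a child' is the VP spanning 'drew every manuscript or that editor near a child and a park'; no single node in the tree dominates exactly the given words.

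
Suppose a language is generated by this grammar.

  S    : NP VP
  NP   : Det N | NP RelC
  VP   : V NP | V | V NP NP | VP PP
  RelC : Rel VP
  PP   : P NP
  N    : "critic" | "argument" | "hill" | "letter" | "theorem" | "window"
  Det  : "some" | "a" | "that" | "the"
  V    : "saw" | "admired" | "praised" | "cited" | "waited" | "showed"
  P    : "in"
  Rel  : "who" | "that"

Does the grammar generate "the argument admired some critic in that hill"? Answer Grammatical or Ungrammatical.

Grammatical

S
  NP
    Det: the
    N: argument
  VP
    VP
      V: admired
      NP
        Det: some
        N: critic
    PP
      P: in
      NP
        Det: that
        N: hill
Every word is introduced by a lexical rule and the phrasal rules combine the resulting categories into a single S.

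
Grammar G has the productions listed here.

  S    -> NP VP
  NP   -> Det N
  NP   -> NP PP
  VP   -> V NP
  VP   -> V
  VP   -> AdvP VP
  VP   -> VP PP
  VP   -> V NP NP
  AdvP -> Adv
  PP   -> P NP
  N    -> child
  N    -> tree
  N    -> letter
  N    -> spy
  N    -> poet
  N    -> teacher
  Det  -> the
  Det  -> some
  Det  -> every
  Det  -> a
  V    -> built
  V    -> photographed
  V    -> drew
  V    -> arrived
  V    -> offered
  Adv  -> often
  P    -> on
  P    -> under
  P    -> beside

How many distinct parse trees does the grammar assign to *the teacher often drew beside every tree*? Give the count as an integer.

The two bracketings:
[S [NP [Det the] [N teacher]] [VP [AdvP [Adv often]] [VP [VP [V drew]] [PP [P beside] [NP [Det every] [N tree]]]]]]
[S [NP [Det the] [N teacher]] [VP [VP [AdvP [Adv often]] [VP [V drew]]] [PP [P beside] [NP [Det every] [N tree]]]]]
The trees differ in how a recursive rule is bracketed over the same span.

2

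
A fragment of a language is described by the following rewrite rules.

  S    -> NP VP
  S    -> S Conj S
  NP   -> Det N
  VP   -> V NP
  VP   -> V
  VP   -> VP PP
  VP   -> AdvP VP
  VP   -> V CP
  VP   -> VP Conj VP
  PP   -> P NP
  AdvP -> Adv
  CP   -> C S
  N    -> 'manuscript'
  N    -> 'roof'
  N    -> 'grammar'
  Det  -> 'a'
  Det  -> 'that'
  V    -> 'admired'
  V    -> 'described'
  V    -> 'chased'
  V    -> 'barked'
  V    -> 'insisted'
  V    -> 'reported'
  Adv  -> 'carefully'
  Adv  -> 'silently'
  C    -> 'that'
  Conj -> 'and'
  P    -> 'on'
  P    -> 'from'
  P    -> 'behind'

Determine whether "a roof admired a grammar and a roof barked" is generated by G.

S
  S
    NP
      Det: a
      N: roof
    VP
      V: admired
      NP
        Det: a
        N: grammar
  Conj: and
  S
    NP
      Det: a
      N: roof
    VP
      V: barked
Each bracket corresponds to one application of a listed rule, so the string is derivable from S.

Grammatical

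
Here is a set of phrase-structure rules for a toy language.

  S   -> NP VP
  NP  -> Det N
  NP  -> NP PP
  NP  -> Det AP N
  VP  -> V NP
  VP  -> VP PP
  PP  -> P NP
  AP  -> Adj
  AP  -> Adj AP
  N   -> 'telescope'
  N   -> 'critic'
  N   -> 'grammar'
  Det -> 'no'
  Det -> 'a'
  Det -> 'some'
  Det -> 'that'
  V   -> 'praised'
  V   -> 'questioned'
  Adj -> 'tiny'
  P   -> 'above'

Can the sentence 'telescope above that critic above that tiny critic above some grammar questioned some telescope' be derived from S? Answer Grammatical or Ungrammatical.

For S → NP VP, no prefix of the string parses as an NP.

Ungrammatical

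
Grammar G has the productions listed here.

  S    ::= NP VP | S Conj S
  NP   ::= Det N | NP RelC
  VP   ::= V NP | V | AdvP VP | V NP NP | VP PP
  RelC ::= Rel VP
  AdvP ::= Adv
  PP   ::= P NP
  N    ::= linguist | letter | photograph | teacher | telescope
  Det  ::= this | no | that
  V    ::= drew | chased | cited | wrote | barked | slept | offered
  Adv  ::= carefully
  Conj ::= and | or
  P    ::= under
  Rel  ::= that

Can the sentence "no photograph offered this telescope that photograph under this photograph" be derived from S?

Grammatical

S
  NP
    Det: no
    N: photograph
  VP
    VP
      V: offered
      NP
        Det: this
        N: telescope
      NP
        Det: that
        N: photograph
    PP
      P: under
      NP
        Det: this
        N: photograph
Each bracket corresponds to one application of a listed rule, so the string is derivable from S.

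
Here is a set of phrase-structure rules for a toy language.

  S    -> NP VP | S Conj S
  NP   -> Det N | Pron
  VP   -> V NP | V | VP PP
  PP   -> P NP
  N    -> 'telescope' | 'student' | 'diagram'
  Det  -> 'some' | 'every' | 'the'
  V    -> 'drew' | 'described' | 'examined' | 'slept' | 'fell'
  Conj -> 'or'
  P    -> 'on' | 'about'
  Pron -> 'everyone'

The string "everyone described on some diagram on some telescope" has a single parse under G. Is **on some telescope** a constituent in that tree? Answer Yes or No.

[S [NP [Pron everyone]] [VP [VP [VP [V described]] [PP [P on] [NP [Det some] [N diagram]]]] [PP [P on] [NP [Det some] [N telescope]]]]]
The words 'on some telescope' are exhaustively dominated by a single PP node (built by PP → P NP), so they form a constituent.

Yes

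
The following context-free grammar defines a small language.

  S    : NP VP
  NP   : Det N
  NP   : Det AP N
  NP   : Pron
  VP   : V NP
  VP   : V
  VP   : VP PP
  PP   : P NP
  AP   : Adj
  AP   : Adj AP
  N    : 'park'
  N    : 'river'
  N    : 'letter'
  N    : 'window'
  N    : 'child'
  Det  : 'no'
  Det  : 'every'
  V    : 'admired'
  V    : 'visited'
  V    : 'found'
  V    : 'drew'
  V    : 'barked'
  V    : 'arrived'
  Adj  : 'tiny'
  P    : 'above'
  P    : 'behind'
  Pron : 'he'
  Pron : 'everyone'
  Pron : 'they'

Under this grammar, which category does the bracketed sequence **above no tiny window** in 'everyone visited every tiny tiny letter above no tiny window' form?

PP

S
  NP
    Pron: everyone
  VP
    VP
      V: visited
      NP
        Det: every
        AP
          Adj: tiny
          AP
            Adj: tiny
        N: letter
    PP
      P: above
      NP
        Det: no
        AP
          Adj: tiny
        N: window
The span 'above no tiny window' is the PP node built by PP → P NP.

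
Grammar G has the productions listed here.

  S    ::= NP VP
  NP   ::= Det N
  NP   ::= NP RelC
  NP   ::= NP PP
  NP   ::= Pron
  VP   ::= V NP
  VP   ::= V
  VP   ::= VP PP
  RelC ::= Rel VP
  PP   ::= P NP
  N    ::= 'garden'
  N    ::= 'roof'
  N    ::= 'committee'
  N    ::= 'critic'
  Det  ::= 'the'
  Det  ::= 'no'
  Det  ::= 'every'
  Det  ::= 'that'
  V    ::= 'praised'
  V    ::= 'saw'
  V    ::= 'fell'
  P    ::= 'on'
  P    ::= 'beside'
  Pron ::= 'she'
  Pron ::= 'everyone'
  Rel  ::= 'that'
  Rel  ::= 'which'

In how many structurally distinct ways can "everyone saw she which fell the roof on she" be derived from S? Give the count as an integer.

Two of the 4 distinct bracketings:
[S [NP [Pron everyone]] [VP [V saw] [NP [NP [Pron she]] [RelC [Rel which] [VP [V fell] [NP [NP [Det the] [N roof]] [PP [P on] [NP [Pron she]]]]]]]]]
[S [NP [Pron everyone]] [VP [V saw] [NP [NP [Pron she]] [RelC [Rel which] [VP [VP [V fell] [NP [Det the] [N roof]]] [PP [P on] [NP [Pron she]]]]]]]]
The difference turns on whether NP → NP PP is used at the relevant span, versus an alternative expansion of NP.

4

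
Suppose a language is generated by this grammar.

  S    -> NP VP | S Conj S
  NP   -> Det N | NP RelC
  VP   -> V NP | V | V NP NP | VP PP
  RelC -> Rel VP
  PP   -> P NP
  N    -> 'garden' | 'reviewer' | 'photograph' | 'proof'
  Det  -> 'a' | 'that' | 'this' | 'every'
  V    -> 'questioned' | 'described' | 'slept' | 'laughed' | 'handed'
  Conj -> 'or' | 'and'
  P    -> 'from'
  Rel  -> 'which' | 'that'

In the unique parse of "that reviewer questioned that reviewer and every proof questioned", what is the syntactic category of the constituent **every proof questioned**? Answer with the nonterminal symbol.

[S [S [NP [Det that] [N reviewer]] [VP [V questioned] [NP [Det that] [N reviewer]]]] [Conj and] [S [NP [Det every] [N proof]] [VP [V questioned]]]]
The span 'every proof questioned' is the S node built by S → NP VP.

S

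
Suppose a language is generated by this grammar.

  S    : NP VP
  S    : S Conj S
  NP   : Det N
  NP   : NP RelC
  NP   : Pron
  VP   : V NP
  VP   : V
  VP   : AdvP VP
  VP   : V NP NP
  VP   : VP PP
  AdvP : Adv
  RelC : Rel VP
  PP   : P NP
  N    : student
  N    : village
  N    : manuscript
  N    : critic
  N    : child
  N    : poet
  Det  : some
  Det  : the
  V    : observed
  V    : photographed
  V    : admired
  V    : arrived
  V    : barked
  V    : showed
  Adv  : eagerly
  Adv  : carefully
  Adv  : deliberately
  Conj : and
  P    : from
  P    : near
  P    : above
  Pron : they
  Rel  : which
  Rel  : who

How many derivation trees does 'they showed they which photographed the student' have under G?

2

The two bracketings:
[S [NP [Pron they]] [VP [V showed] [NP [NP [Pron they]] [RelC [Rel which] [VP [V photographed] [NP [Det the] [N student]]]]]]]
[S [NP [Pron they]] [VP [V showed] [NP [NP [Pron they]] [RelC [Rel which] [VP [V photographed]]]] [NP [Det the] [N student]]]]
The difference turns on whether VP → V is used at the relevant span, versus an alternative expansion of VP.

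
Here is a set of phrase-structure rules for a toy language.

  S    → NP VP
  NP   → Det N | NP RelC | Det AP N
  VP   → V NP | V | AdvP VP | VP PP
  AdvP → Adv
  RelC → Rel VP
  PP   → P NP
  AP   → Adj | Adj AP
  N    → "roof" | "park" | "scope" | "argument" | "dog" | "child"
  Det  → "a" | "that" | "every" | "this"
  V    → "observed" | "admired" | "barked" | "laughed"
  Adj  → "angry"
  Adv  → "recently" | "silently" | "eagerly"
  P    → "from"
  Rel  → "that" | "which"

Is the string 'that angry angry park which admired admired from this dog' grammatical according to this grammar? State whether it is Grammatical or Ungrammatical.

Grammatical

[S [NP [NP [Det that] [AP [Adj angry] [AP [Adj angry]]] [N park]] [RelC [Rel which] [VP [V admired]]]] [VP [VP [V admired]] [PP [P from] [NP [Det this] [N dog]]]]]
Every word is introduced by a lexical rule and the phrasal rules combine the resulting categories into a single S.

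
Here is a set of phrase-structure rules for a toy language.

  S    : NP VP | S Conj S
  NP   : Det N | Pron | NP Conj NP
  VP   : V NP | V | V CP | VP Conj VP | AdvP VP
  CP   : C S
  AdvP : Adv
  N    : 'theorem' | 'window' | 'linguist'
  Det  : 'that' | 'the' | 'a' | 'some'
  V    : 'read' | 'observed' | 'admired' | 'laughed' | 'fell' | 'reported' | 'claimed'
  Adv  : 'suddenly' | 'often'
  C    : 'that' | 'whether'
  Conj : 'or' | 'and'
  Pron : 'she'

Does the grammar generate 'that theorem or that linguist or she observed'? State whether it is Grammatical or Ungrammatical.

Grammatical

S
  NP
    NP
      Det: that
      N: theorem
    Conj: or
    NP
      NP
        Det: that
        N: linguist
      Conj: or
      NP
        Pron: she
  VP
    V: observed
Every word is introduced by a lexical rule and the phrasal rules combine the resulting categories into a single S.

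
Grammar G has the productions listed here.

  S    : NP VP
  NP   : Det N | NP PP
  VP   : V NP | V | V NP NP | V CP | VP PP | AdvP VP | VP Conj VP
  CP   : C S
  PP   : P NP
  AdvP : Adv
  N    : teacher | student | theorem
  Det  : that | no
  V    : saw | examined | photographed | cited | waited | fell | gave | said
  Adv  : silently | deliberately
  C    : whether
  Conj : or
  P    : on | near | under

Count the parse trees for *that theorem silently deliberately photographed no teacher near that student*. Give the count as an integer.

4

Two of the 4 distinct bracketings:
[S [NP [Det that] [N theorem]] [VP [VP [AdvP [Adv silently]] [VP [AdvP [Adv deliberately]] [VP [V photographed] [NP [Det no] [N teacher]]]]] [PP [P near] [NP [Det that] [N student]]]]]
[S [NP [Det that] [N theorem]] [VP [AdvP [Adv silently]] [VP [VP [AdvP [Adv deliberately]] [VP [V photographed] [NP [Det no] [N teacher]]]] [PP [P near] [NP [Det that] [N student]]]]]]
The trees differ in how a recursive rule is bracketed over the same span.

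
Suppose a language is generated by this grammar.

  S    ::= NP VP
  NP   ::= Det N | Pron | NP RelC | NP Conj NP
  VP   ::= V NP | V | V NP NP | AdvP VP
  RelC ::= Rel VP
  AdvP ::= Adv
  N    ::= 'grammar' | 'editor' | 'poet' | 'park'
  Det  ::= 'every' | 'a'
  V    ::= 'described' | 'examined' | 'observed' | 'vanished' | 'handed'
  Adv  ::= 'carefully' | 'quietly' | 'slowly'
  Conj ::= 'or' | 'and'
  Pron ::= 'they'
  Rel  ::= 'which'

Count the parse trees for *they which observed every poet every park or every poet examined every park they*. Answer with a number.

2

The two bracketings:
[S [NP [NP [Pron they]] [RelC [Rel which] [VP [V observed] [NP [Det every] [N poet]] [NP [NP [Det every] [N park]] [Conj or] [NP [Det every] [N poet]]]]]] [VP [V examined] [NP [Det every] [N park]] [NP [Pron they]]]]
[S [NP [NP [NP [Pron they]] [RelC [Rel which] [VP [V observed] [NP [Det every] [N poet]] [NP [Det every] [N park]]]]] [Conj or] [NP [Det every] [N poet]]] [VP [V examined] [NP [Det every] [N park]] [NP [Pron they]]]]
The trees differ in how a recursive rule is bracketed over the same span.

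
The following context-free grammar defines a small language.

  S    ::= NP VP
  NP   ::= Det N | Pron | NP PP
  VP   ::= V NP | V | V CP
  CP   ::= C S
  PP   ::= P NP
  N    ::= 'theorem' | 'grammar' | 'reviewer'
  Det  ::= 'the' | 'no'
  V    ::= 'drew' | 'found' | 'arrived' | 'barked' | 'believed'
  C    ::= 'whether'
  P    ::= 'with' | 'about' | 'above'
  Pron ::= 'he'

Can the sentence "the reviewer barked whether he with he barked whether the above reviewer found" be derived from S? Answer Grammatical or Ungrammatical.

A Det word can never sit immediately before a P word in any string this grammar generates, so the substring 'the above' rules out a derivation.

Ungrammatical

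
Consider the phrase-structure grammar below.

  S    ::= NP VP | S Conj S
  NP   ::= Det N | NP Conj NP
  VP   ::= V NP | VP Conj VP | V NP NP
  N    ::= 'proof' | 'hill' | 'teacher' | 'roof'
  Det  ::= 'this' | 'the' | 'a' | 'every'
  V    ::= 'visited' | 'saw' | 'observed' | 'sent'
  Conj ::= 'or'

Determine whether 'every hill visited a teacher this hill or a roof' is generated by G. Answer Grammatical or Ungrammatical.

Grammatical

S
  NP
    Det: every
    N: hill
  VP
    V: visited
    NP
      Det: a
      N: teacher
    NP
      NP
        Det: this
        N: hill
      Conj: or
      NP
        Det: a
        N: roof
Each bracket corresponds to one application of a listed rule, so the string is derivable from S.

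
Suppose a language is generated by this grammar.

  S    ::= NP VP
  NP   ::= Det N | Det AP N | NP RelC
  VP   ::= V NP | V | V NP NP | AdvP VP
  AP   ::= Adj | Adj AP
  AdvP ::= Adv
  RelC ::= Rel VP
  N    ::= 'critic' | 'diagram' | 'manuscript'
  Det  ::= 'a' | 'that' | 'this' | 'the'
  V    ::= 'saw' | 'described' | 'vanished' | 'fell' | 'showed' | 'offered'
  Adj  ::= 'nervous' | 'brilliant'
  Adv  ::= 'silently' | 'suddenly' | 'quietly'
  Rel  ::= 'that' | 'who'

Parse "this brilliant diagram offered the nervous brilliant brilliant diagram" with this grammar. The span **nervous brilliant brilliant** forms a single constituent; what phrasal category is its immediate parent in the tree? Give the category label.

S
  NP
    Det: this
    AP
      Adj: brilliant
    N: diagram
  VP
    V: offered
    NP
      Det: the
      AP
        Adj: nervous
        AP
          Adj: brilliant
          AP
            Adj: brilliant
      N: diagram
The span 'nervous brilliant brilliant' is the AP node built by AP → Adj AP.
Its mother is the NP built by NP → Det AP N.

NP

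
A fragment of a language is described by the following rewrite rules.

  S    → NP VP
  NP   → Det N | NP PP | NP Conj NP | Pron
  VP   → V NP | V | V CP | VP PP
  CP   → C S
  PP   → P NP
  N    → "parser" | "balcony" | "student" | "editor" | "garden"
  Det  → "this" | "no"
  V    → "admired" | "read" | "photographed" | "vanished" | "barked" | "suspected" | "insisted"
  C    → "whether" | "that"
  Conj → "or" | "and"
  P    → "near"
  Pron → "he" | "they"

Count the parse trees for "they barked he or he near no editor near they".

9

Two of the 9 distinct bracketings:
[S [NP [Pron they]] [VP [V barked] [NP [NP [NP [Pron he]] [Conj or] [NP [Pron he]]] [PP [P near] [NP [NP [Det no] [N editor]] [PP [P near] [NP [Pron they]]]]]]]]
[S [NP [Pron they]] [VP [V barked] [NP [NP [NP [NP [Pron he]] [Conj or] [NP [Pron he]]] [PP [P near] [NP [Det no] [N editor]]]] [PP [P near] [NP [Pron they]]]]]]
The trees differ in how a recursive rule is bracketed over the same span.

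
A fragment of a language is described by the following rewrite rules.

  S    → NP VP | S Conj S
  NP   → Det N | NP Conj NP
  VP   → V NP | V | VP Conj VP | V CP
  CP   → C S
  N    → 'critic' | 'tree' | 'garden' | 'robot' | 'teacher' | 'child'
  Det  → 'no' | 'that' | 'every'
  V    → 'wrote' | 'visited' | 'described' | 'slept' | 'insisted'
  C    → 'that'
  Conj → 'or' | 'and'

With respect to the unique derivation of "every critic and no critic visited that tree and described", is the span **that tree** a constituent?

[S [NP [NP [Det every] [N critic]] [Conj and] [NP [Det no] [N critic]]] [VP [VP [V visited] [NP [Det that] [N tree]]] [Conj and] [VP [V described]]]]
The words 'that tree' are exhaustively dominated by a single NP node (built by NP → Det N), so they form a constituent.

Yes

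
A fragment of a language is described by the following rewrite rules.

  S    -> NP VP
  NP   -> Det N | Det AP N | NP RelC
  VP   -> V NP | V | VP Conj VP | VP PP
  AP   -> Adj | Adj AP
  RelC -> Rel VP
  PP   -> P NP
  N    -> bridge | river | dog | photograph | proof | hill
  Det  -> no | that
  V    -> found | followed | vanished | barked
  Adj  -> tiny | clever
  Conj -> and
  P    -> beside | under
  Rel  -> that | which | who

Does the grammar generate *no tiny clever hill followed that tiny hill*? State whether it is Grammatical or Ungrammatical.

S
  NP
    Det: no
    AP
      Adj: tiny
      AP
        Adj: clever
    N: hill
  VP
    V: followed
    NP
      Det: that
      AP
        Adj: tiny
      N: hill
The bracketing above is licensed at every node by one of the given productions, with S at the root.

Grammatical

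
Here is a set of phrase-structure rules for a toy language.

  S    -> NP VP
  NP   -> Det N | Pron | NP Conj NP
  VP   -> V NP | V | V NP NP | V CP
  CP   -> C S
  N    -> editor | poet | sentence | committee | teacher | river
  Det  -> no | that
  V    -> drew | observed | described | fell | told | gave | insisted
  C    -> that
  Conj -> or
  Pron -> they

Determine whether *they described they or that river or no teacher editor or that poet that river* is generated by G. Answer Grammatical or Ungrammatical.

An N word can never sit immediately before an N word in any string this grammar generates, so the substring 'teacher editor' rules out a derivation.

Ungrammatical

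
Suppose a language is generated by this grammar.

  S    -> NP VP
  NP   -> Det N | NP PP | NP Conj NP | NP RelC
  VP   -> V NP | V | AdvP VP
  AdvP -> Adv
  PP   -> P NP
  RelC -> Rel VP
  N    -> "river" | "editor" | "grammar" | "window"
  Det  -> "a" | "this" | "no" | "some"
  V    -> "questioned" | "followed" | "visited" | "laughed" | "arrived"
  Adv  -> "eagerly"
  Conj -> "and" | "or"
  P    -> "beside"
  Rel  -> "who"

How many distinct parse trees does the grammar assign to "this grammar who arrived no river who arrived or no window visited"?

Two of the 3 distinct bracketings:
[S [NP [NP [NP [Det this] [N grammar]] [RelC [Rel who] [VP [V arrived] [NP [NP [Det no] [N river]] [RelC [Rel who] [VP [V arrived]]]]]]] [Conj or] [NP [Det no] [N window]]] [VP [V visited]]]
[S [NP [NP [NP [NP [Det this] [N grammar]] [RelC [Rel who] [VP [V arrived] [NP [Det no] [N river]]]]] [RelC [Rel who] [VP [V arrived]]]] [Conj or] [NP [Det no] [N window]]] [VP [V visited]]]
The trees differ in how a recursive rule is bracketed over the same span.

3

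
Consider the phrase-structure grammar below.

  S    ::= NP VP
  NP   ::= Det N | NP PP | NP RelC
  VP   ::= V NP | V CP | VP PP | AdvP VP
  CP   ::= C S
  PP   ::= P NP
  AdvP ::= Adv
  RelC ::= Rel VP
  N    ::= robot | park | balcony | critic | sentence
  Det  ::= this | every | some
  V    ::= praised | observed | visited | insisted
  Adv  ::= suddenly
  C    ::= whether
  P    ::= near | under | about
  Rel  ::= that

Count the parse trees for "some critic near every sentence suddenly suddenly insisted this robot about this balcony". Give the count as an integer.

Two of the 4 distinct bracketings:
[S [NP [NP [Det some] [N critic]] [PP [P near] [NP [Det every] [N sentence]]]] [VP [VP [AdvP [Adv suddenly]] [VP [AdvP [Adv suddenly]] [VP [V insisted] [NP [Det this] [N robot]]]]] [PP [P about] [NP [Det this] [N balcony]]]]]
[S [NP [NP [Det some] [N critic]] [PP [P near] [NP [Det every] [N sentence]]]] [VP [AdvP [Adv suddenly]] [VP [VP [AdvP [Adv suddenly]] [VP [V insisted] [NP [Det this] [N robot]]]] [PP [P about] [NP [Det this] [N balcony]]]]]]
The trees differ in how a recursive rule is bracketed over the same span.

4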